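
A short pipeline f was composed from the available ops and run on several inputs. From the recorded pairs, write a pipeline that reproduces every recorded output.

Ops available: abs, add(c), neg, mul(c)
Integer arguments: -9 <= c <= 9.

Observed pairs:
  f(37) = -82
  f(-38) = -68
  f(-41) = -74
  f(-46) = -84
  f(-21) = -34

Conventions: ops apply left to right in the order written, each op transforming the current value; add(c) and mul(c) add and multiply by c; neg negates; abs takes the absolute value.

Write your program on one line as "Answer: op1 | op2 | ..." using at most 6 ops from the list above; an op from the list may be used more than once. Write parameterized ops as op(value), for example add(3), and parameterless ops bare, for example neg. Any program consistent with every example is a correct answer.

add(5) | add(-1) | neg | abs | neg | mul(2)

Check, running the answer program on each example:
  37 -> 42 -> 41 -> -41 -> 41 -> -41 -> -82
  -38 -> -33 -> -34 -> 34 -> 34 -> -34 -> -68
  -41 -> -36 -> -37 -> 37 -> 37 -> -37 -> -74
  -46 -> -41 -> -42 -> 42 -> 42 -> -42 -> -84
  -21 -> -16 -> -17 -> 17 -> 17 -> -17 -> -34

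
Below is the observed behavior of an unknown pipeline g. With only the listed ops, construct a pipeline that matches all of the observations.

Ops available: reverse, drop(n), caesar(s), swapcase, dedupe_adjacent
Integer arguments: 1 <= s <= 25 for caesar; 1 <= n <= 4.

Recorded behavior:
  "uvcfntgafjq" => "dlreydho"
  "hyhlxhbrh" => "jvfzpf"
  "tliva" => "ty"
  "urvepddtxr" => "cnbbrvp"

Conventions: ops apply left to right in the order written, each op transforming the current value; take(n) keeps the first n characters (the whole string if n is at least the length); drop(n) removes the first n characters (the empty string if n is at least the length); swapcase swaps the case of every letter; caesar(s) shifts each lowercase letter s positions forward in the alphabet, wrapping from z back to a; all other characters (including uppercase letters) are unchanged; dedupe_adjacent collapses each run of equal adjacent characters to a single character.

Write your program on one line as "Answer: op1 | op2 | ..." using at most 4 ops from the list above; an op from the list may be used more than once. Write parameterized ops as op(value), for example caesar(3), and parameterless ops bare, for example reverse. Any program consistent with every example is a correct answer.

caesar(24) | drop(1) | drop(2)

Check, running the answer program on each example:
  "uvcfntgafjq" -> "stadlreydho" -> "tadlreydho" -> "dlreydho"
  "hyhlxhbrh" -> "fwfjvfzpf" -> "wfjvfzpf" -> "jvfzpf"
  "tliva" -> "rjgty" -> "jgty" -> "ty"
  "urvepddtxr" -> "sptcnbbrvp" -> "ptcnbbrvp" -> "cnbbrvp"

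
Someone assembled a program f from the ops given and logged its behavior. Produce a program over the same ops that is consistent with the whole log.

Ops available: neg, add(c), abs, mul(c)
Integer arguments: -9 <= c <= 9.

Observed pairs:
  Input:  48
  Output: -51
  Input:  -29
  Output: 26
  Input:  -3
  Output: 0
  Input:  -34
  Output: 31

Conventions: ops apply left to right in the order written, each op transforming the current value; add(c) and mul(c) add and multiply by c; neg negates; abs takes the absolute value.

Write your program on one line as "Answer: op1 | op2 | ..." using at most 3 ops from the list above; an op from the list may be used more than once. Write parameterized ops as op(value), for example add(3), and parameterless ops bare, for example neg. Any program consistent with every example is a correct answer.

neg | add(-3)

Check, running the answer program on each example:
  48 -> -48 -> -51
  -29 -> 29 -> 26
  -3 -> 3 -> 0
  -34 -> 34 -> 31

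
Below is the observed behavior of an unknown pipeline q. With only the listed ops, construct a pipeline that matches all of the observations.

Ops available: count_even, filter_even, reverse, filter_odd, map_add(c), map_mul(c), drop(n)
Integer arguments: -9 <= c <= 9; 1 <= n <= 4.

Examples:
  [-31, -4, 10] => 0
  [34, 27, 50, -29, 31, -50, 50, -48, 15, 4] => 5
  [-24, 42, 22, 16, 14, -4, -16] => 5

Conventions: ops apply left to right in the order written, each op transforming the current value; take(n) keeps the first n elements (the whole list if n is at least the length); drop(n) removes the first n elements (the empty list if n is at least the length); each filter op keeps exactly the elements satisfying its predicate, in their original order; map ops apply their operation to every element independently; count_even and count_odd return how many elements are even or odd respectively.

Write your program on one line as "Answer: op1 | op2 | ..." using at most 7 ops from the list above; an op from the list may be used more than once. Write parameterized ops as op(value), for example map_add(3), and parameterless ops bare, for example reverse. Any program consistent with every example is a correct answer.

map_add(2) | reverse | drop(2) | reverse | filter_even | count_even

Check, running the answer program on each example:
  [-31, -4, 10] -> [-29, -2, 12] -> [12, -2, -29] -> [-29] -> [-29] -> [] -> 0
  [34, 27, 50, -29, 31, -50, 50, -48, 15, 4] -> [36, 29, 52, -27, 33, -48, 52, -46, 17, 6] -> [6, 17, -46, 52, -48, 33, -27, 52, 29, 36] -> [-46, 52, -48, 33, -27, 52, 29, 36] -> [36, 29, 52, -27, 33, -48, 52, -46] -> [36, 52, -48, 52, -46] -> 5
  [-24, 42, 22, 16, 14, -4, -16] -> [-22, 44, 24, 18, 16, -2, -14] -> [-14, -2, 16, 18, 24, 44, -22] -> [16, 18, 24, 44, -22] -> [-22, 44, 24, 18, 16] -> [-22, 44, 24, 18, 16] -> 5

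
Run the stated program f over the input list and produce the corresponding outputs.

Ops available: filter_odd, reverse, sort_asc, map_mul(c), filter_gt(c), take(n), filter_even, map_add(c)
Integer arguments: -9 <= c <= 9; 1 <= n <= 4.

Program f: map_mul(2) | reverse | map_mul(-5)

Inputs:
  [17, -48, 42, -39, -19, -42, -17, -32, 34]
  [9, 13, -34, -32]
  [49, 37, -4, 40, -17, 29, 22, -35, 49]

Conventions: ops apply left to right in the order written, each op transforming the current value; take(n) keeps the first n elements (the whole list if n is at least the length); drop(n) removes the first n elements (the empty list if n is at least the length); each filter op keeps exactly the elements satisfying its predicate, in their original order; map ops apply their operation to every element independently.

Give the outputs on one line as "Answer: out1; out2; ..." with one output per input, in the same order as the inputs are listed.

[-340, 320, 170, 420, 190, 390, -420, 480, -170]; [320, 340, -130, -90]; [-490, 350, -220, -290, 170, -400, 40, -370, -490]

Execution, op by op:
  [17, -48, 42, -39, -19, -42, -17, -32, 34] -> [34, -96, 84, -78, -38, -84, -34, -64, 68] -> [68, -64, -34, -84, -38, -78, 84, -96, 34] -> [-340, 320, 170, 420, 190, 390, -420, 480, -170]
  [9, 13, -34, -32] -> [18, 26, -68, -64] -> [-64, -68, 26, 18] -> [320, 340, -130, -90]
  [49, 37, -4, 40, -17, 29, 22, -35, 49] -> [98, 74, -8, 80, -34, 58, 44, -70, 98] -> [98, -70, 44, 58, -34, 80, -8, 74, 98] -> [-490, 350, -220, -290, 170, -400, 40, -370, -490]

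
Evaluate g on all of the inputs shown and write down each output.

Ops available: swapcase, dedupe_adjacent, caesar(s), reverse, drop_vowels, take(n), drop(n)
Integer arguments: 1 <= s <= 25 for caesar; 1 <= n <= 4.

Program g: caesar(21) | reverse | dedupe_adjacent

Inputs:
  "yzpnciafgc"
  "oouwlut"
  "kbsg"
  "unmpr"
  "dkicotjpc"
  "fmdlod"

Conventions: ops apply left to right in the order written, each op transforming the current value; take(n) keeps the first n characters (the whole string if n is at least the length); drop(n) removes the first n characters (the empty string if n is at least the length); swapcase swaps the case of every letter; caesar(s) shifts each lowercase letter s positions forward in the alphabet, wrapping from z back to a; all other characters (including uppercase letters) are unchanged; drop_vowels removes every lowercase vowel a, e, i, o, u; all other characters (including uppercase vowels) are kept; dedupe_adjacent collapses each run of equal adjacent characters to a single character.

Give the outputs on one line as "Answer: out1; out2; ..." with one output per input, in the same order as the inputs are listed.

"xbavdxikut"; "opgrpj"; "bnwf"; "mkhip"; "xkeojxdfy"; "yjgyha"

Execution, op by op:
  "yzpnciafgc" -> "tukixdvabx" -> "xbavdxikut" -> "xbavdxikut"
  "oouwlut" -> "jjprgpo" -> "opgrpjj" -> "opgrpj"
  "kbsg" -> "fwnb" -> "bnwf" -> "bnwf"
  "unmpr" -> "pihkm" -> "mkhip" -> "mkhip"
  "dkicotjpc" -> "yfdxjoekx" -> "xkeojxdfy" -> "xkeojxdfy"
  "fmdlod" -> "ahygjy" -> "yjgyha" -> "yjgyha"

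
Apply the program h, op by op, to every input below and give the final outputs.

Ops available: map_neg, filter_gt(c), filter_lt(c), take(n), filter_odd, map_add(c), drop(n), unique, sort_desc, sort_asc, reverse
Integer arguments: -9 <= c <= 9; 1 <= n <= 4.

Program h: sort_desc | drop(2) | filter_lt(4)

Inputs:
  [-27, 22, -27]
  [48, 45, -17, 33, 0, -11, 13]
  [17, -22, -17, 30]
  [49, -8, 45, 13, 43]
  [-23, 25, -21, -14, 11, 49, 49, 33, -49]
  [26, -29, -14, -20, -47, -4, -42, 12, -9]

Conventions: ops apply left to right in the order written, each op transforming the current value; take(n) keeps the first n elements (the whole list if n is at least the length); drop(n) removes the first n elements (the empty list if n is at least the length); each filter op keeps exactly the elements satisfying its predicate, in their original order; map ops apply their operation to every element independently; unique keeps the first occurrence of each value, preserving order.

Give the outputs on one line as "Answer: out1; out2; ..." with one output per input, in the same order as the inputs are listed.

[-27]; [0, -11, -17]; [-17, -22]; [-8]; [-14, -21, -23, -49]; [-4, -9, -14, -20, -29, -42, -47]

Execution, op by op:
  [-27, 22, -27] -> [22, -27, -27] -> [-27] -> [-27]
  [48, 45, -17, 33, 0, -11, 13] -> [48, 45, 33, 13, 0, -11, -17] -> [33, 13, 0, -11, -17] -> [0, -11, -17]
  [17, -22, -17, 30] -> [30, 17, -17, -22] -> [-17, -22] -> [-17, -22]
  [49, -8, 45, 13, 43] -> [49, 45, 43, 13, -8] -> [43, 13, -8] -> [-8]
  [-23, 25, -21, -14, 11, 49, 49, 33, -49] -> [49, 49, 33, 25, 11, -14, -21, -23, -49] -> [33, 25, 11, -14, -21, -23, -49] -> [-14, -21, -23, -49]
  [26, -29, -14, -20, -47, -4, -42, 12, -9] -> [26, 12, -4, -9, -14, -20, -29, -42, -47] -> [-4, -9, -14, -20, -29, -42, -47] -> [-4, -9, -14, -20, -29, -42, -47]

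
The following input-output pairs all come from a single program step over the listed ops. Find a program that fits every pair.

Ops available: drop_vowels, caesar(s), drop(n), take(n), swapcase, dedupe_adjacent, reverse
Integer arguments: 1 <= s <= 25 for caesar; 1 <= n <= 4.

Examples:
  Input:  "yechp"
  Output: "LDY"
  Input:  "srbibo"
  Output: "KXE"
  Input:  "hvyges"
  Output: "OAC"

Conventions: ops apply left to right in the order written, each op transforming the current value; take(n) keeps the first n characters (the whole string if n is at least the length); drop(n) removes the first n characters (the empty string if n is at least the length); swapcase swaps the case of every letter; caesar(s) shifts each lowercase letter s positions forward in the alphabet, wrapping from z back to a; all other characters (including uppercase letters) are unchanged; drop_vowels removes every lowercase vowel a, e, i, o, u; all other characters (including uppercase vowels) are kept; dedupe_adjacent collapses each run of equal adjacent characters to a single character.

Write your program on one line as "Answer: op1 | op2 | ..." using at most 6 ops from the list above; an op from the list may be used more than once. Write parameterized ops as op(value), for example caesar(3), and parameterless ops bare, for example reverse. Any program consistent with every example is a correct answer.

swapcase | reverse | swapcase | caesar(22) | take(3) | swapcase

Check, running the answer program on each example:
  "yechp" -> "YECHP" -> "PHCEY" -> "phcey" -> "ldyau" -> "ldy" -> "LDY"
  "srbibo" -> "SRBIBO" -> "OBIBRS" -> "obibrs" -> "kxexno" -> "kxe" -> "KXE"
  "hvyges" -> "HVYGES" -> "SEGYVH" -> "segyvh" -> "oacurd" -> "oac" -> "OAC"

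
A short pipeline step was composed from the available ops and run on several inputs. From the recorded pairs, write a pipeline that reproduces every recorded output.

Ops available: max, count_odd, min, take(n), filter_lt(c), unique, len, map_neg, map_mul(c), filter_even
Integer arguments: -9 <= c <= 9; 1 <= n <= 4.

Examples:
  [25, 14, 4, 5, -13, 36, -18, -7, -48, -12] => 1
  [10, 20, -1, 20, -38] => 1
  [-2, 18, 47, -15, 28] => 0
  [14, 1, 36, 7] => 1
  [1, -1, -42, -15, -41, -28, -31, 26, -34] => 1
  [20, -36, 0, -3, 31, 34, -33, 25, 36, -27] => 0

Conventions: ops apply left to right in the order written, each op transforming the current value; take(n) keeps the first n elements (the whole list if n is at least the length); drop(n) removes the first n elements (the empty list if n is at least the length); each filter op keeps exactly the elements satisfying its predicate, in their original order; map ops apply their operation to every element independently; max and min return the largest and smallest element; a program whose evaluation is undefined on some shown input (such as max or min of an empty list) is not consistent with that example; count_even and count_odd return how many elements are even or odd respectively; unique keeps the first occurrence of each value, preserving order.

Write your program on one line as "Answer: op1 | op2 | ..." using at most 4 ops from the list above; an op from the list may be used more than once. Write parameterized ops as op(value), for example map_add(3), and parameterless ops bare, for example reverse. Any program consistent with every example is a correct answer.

filter_lt(2) | take(1) | map_neg | count_odd

Check, running the answer program on each example:
  [25, 14, 4, 5, -13, 36, -18, -7, -48, -12] -> [-13, -18, -7, -48, -12] -> [-13] -> [13] -> 1
  [10, 20, -1, 20, -38] -> [-1, -38] -> [-1] -> [1] -> 1
  [-2, 18, 47, -15, 28] -> [-2, -15] -> [-2] -> [2] -> 0
  [14, 1, 36, 7] -> [1] -> [1] -> [-1] -> 1
  [1, -1, -42, -15, -41, -28, -31, 26, -34] -> [1, -1, -42, -15, -41, -28, -31, -34] -> [1] -> [-1] -> 1
  [20, -36, 0, -3, 31, 34, -33, 25, 36, -27] -> [-36, 0, -3, -33, -27] -> [-36] -> [36] -> 0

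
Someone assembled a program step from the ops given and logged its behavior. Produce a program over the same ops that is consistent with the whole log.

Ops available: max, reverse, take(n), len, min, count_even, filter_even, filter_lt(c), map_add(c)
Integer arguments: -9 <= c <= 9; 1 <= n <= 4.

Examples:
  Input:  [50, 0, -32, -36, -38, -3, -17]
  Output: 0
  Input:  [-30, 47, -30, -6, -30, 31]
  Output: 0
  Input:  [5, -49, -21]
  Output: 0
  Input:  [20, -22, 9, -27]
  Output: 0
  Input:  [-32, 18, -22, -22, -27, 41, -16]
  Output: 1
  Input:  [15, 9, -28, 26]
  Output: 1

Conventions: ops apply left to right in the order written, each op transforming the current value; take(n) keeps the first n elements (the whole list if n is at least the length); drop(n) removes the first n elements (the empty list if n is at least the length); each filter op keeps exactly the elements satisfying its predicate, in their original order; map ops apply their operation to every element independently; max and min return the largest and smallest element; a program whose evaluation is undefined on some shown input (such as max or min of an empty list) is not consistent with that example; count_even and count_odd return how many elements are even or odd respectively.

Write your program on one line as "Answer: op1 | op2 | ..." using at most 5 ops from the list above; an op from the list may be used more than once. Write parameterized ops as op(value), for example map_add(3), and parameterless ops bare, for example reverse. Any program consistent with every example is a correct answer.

reverse | take(1) | map_add(2) | count_even

Check, running the answer program on each example:
  [50, 0, -32, -36, -38, -3, -17] -> [-17, -3, -38, -36, -32, 0, 50] -> [-17] -> [-15] -> 0
  [-30, 47, -30, -6, -30, 31] -> [31, -30, -6, -30, 47, -30] -> [31] -> [33] -> 0
  [5, -49, -21] -> [-21, -49, 5] -> [-21] -> [-19] -> 0
  [20, -22, 9, -27] -> [-27, 9, -22, 20] -> [-27] -> [-25] -> 0
  [-32, 18, -22, -22, -27, 41, -16] -> [-16, 41, -27, -22, -22, 18, -32] -> [-16] -> [-14] -> 1
  [15, 9, -28, 26] -> [26, -28, 9, 15] -> [26] -> [28] -> 1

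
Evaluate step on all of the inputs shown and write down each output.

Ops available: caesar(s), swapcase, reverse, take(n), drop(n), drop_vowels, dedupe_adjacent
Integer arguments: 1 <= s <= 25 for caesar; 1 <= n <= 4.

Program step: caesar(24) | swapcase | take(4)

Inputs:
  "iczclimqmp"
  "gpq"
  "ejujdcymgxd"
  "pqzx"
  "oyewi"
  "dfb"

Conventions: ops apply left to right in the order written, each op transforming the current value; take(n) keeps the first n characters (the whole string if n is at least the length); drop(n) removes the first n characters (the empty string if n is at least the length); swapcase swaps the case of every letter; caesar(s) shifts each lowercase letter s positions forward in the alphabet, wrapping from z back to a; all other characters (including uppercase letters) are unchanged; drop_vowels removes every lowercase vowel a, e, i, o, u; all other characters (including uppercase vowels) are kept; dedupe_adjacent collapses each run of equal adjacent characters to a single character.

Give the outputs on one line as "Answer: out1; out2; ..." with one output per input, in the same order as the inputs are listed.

Execution, op by op:
  "iczclimqmp" -> "gaxajgkokn" -> "GAXAJGKOKN" -> "GAXA"
  "gpq" -> "eno" -> "ENO" -> "ENO"
  "ejujdcymgxd" -> "chshbawkevb" -> "CHSHBAWKEVB" -> "CHSH"
  "pqzx" -> "noxv" -> "NOXV" -> "NOXV"
  "oyewi" -> "mwcug" -> "MWCUG" -> "MWCU"
  "dfb" -> "bdz" -> "BDZ" -> "BDZ"

"GAXA"; "ENO"; "CHSH"; "NOXV"; "MWCU"; "BDZ"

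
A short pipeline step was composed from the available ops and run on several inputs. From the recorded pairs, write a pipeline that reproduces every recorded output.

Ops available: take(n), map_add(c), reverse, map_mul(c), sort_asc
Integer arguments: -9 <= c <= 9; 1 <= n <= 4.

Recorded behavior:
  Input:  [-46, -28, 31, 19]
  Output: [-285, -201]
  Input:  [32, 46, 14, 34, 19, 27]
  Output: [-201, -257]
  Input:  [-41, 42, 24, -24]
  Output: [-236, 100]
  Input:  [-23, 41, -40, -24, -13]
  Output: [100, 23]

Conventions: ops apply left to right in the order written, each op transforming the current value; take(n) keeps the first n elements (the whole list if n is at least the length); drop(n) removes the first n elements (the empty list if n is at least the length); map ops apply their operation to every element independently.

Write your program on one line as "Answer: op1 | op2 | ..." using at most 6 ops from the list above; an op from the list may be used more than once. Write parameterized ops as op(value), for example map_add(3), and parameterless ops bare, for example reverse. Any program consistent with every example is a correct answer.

reverse | map_add(9) | map_mul(-7) | map_add(-5) | take(2) | reverse

Check, running the answer program on each example:
  [-46, -28, 31, 19] -> [19, 31, -28, -46] -> [28, 40, -19, -37] -> [-196, -280, 133, 259] -> [-201, -285, 128, 254] -> [-201, -285] -> [-285, -201]
  [32, 46, 14, 34, 19, 27] -> [27, 19, 34, 14, 46, 32] -> [36, 28, 43, 23, 55, 41] -> [-252, -196, -301, -161, -385, -287] -> [-257, -201, -306, -166, -390, -292] -> [-257, -201] -> [-201, -257]
  [-41, 42, 24, -24] -> [-24, 24, 42, -41] -> [-15, 33, 51, -32] -> [105, -231, -357, 224] -> [100, -236, -362, 219] -> [100, -236] -> [-236, 100]
  [-23, 41, -40, -24, -13] -> [-13, -24, -40, 41, -23] -> [-4, -15, -31, 50, -14] -> [28, 105, 217, -350, 98] -> [23, 100, 212, -355, 93] -> [23, 100] -> [100, 23]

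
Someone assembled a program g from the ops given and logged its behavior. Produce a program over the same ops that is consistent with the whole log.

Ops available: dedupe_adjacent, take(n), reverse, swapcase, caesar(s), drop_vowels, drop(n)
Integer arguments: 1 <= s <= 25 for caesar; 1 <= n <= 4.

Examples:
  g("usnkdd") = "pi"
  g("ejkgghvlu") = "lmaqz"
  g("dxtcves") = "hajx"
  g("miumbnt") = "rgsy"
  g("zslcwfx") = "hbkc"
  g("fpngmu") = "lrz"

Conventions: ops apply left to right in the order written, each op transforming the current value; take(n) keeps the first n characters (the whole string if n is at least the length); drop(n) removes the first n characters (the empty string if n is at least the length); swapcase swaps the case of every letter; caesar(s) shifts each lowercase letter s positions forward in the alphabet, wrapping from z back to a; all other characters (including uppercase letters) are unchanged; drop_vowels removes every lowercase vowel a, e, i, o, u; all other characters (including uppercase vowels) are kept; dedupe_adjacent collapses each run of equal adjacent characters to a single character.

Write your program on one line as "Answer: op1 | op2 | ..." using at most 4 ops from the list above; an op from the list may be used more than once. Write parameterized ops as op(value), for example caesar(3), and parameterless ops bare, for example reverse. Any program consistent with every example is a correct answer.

drop(3) | caesar(5) | dedupe_adjacent

Check, running the answer program on each example:
  "usnkdd" -> "kdd" -> "pii" -> "pi"
  "ejkgghvlu" -> "gghvlu" -> "llmaqz" -> "lmaqz"
  "dxtcves" -> "cves" -> "hajx" -> "hajx"
  "miumbnt" -> "mbnt" -> "rgsy" -> "rgsy"
  "zslcwfx" -> "cwfx" -> "hbkc" -> "hbkc"
  "fpngmu" -> "gmu" -> "lrz" -> "lrz"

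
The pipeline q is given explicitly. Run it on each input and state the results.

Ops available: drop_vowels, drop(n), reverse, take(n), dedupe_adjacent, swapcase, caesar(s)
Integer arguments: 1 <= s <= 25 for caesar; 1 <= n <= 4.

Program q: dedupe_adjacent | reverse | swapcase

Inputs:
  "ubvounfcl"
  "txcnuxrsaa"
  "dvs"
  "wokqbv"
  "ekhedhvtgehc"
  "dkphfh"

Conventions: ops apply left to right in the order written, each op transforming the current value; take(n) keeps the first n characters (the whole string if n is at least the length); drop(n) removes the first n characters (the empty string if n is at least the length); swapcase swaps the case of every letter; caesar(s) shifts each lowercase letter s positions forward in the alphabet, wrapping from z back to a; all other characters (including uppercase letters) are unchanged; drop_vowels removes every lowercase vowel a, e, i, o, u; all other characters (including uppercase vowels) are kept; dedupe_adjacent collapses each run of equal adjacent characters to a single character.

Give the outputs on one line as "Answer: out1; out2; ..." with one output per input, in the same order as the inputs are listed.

"LCFNUOVBU"; "ASRXUNCXT"; "SVD"; "VBQKOW"; "CHEGTVHDEHKE"; "HFHPKD"

Execution, op by op:
  "ubvounfcl" -> "ubvounfcl" -> "lcfnuovbu" -> "LCFNUOVBU"
  "txcnuxrsaa" -> "txcnuxrsa" -> "asrxuncxt" -> "ASRXUNCXT"
  "dvs" -> "dvs" -> "svd" -> "SVD"
  "wokqbv" -> "wokqbv" -> "vbqkow" -> "VBQKOW"
  "ekhedhvtgehc" -> "ekhedhvtgehc" -> "chegtvhdehke" -> "CHEGTVHDEHKE"
  "dkphfh" -> "dkphfh" -> "hfhpkd" -> "HFHPKD"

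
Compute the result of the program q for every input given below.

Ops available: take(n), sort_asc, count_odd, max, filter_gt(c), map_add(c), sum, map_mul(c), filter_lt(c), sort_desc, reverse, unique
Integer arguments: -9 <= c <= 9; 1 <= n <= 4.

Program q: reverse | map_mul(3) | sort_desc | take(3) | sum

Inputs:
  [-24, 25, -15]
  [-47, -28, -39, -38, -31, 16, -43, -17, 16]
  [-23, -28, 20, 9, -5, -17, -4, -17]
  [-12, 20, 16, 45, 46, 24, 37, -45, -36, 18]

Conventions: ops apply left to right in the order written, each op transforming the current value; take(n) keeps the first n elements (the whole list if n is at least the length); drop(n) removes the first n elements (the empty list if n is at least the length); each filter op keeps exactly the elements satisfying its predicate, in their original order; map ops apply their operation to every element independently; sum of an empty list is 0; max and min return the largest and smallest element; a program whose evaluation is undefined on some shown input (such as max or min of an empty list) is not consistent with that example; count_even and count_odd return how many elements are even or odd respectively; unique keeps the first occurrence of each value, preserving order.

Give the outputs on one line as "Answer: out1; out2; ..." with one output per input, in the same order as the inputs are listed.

-42; 45; 75; 384

Execution, op by op:
  [-24, 25, -15] -> [-15, 25, -24] -> [-45, 75, -72] -> [75, -45, -72] -> [75, -45, -72] -> -42
  [-47, -28, -39, -38, -31, 16, -43, -17, 16] -> [16, -17, -43, 16, -31, -38, -39, -28, -47] -> [48, -51, -129, 48, -93, -114, -117, -84, -141] -> [48, 48, -51, -84, -93, -114, -117, -129, -141] -> [48, 48, -51] -> 45
  [-23, -28, 20, 9, -5, -17, -4, -17] -> [-17, -4, -17, -5, 9, 20, -28, -23] -> [-51, -12, -51, -15, 27, 60, -84, -69] -> [60, 27, -12, -15, -51, -51, -69, -84] -> [60, 27, -12] -> 75
  [-12, 20, 16, 45, 46, 24, 37, -45, -36, 18] -> [18, -36, -45, 37, 24, 46, 45, 16, 20, -12] -> [54, -108, -135, 111, 72, 138, 135, 48, 60, -36] -> [138, 135, 111, 72, 60, 54, 48, -36, -108, -135] -> [138, 135, 111] -> 384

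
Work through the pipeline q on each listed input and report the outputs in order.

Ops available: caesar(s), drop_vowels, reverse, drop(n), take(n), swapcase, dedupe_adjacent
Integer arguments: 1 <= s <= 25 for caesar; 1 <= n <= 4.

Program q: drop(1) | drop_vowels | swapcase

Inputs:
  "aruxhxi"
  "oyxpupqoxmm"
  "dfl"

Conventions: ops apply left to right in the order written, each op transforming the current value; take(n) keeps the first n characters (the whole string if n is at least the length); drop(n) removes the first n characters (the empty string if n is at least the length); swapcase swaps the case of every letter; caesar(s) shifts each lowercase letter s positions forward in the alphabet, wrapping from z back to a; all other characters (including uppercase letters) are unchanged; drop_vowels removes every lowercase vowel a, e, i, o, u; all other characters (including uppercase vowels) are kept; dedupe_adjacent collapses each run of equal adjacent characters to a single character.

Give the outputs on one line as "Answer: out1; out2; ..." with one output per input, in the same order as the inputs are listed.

Execution, op by op:
  "aruxhxi" -> "ruxhxi" -> "rxhx" -> "RXHX"
  "oyxpupqoxmm" -> "yxpupqoxmm" -> "yxppqxmm" -> "YXPPQXMM"
  "dfl" -> "fl" -> "fl" -> "FL"

"RXHX"; "YXPPQXMM"; "FL"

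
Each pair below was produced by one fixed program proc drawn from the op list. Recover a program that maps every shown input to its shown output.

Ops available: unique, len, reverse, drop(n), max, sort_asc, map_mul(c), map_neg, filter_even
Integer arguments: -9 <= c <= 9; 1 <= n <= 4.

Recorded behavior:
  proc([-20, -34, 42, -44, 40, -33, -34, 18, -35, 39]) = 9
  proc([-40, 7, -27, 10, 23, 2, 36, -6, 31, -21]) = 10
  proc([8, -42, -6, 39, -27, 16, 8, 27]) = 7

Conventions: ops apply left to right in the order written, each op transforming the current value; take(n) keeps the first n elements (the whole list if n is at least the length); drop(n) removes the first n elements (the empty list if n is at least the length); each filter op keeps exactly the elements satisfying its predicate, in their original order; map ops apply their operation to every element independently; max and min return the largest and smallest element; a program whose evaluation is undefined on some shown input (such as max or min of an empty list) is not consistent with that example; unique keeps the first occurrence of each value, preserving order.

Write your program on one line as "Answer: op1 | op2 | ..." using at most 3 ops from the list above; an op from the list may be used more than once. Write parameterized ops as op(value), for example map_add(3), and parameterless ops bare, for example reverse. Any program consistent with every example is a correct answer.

unique | map_neg | len

Check, running the answer program on each example:
  [-20, -34, 42, -44, 40, -33, -34, 18, -35, 39] -> [-20, -34, 42, -44, 40, -33, 18, -35, 39] -> [20, 34, -42, 44, -40, 33, -18, 35, -39] -> 9
  [-40, 7, -27, 10, 23, 2, 36, -6, 31, -21] -> [-40, 7, -27, 10, 23, 2, 36, -6, 31, -21] -> [40, -7, 27, -10, -23, -2, -36, 6, -31, 21] -> 10
  [8, -42, -6, 39, -27, 16, 8, 27] -> [8, -42, -6, 39, -27, 16, 27] -> [-8, 42, 6, -39, 27, -16, -27] -> 7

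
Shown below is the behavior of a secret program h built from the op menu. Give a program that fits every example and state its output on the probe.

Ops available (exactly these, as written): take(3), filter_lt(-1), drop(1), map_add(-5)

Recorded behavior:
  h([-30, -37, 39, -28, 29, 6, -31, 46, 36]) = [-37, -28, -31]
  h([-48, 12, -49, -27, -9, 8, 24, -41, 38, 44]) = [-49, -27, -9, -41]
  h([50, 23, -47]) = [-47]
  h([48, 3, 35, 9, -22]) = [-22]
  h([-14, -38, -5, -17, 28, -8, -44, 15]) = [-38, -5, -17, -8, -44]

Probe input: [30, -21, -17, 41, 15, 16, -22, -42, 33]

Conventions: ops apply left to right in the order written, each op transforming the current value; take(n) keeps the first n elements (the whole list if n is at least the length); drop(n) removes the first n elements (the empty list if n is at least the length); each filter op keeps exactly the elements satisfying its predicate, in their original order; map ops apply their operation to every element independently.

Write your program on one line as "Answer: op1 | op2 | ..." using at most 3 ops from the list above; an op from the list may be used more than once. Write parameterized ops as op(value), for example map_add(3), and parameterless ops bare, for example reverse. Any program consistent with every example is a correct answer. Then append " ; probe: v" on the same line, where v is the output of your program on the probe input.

drop(1) | filter_lt(-1) ; probe: [-21, -17, -22, -42]

Check, running the answer program on each example:
  [-30, -37, 39, -28, 29, 6, -31, 46, 36] -> [-37, 39, -28, 29, 6, -31, 46, 36] -> [-37, -28, -31]
  [-48, 12, -49, -27, -9, 8, 24, -41, 38, 44] -> [12, -49, -27, -9, 8, 24, -41, 38, 44] -> [-49, -27, -9, -41]
  [50, 23, -47] -> [23, -47] -> [-47]
  [48, 3, 35, 9, -22] -> [3, 35, 9, -22] -> [-22]
  [-14, -38, -5, -17, 28, -8, -44, 15] -> [-38, -5, -17, 28, -8, -44, 15] -> [-38, -5, -17, -8, -44]
  probe: [30, -21, -17, 41, 15, 16, -22, -42, 33] -> [-21, -17, 41, 15, 16, -22, -42, 33] -> [-21, -17, -22, -42]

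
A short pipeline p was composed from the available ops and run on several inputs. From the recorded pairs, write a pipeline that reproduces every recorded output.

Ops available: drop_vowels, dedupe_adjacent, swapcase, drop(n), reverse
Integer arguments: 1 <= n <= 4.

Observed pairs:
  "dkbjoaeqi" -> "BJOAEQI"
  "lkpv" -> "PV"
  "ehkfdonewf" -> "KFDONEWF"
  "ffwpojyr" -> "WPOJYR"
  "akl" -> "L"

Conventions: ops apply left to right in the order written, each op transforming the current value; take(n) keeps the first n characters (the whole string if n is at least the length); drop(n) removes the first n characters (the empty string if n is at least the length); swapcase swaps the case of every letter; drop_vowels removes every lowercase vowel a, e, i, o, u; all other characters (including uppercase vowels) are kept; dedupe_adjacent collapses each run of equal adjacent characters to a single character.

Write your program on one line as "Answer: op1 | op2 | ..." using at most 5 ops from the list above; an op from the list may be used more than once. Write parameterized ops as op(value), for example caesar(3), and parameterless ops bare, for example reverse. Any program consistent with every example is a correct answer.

reverse | swapcase | reverse | drop(2)

Check, running the answer program on each example:
  "dkbjoaeqi" -> "iqeaojbkd" -> "IQEAOJBKD" -> "DKBJOAEQI" -> "BJOAEQI"
  "lkpv" -> "vpkl" -> "VPKL" -> "LKPV" -> "PV"
  "ehkfdonewf" -> "fwenodfkhe" -> "FWENODFKHE" -> "EHKFDONEWF" -> "KFDONEWF"
  "ffwpojyr" -> "ryjopwff" -> "RYJOPWFF" -> "FFWPOJYR" -> "WPOJYR"
  "akl" -> "lka" -> "LKA" -> "AKL" -> "L"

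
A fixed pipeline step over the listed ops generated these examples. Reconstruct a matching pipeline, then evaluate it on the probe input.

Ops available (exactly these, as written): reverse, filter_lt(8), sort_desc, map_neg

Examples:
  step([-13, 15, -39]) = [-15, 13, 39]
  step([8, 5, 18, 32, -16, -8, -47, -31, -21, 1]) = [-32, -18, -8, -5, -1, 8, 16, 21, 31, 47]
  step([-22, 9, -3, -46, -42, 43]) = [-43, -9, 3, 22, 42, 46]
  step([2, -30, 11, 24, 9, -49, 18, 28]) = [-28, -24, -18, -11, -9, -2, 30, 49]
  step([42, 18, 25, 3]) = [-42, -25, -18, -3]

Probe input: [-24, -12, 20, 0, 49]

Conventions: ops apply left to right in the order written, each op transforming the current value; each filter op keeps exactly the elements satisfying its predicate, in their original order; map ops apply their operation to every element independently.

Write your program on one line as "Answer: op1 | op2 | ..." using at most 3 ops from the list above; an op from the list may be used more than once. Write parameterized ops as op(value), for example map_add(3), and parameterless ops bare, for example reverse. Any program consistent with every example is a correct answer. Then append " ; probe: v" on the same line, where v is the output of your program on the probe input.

sort_desc | map_neg ; probe: [-49, -20, 0, 12, 24]

Check, running the answer program on each example:
  [-13, 15, -39] -> [15, -13, -39] -> [-15, 13, 39]
  [8, 5, 18, 32, -16, -8, -47, -31, -21, 1] -> [32, 18, 8, 5, 1, -8, -16, -21, -31, -47] -> [-32, -18, -8, -5, -1, 8, 16, 21, 31, 47]
  [-22, 9, -3, -46, -42, 43] -> [43, 9, -3, -22, -42, -46] -> [-43, -9, 3, 22, 42, 46]
  [2, -30, 11, 24, 9, -49, 18, 28] -> [28, 24, 18, 11, 9, 2, -30, -49] -> [-28, -24, -18, -11, -9, -2, 30, 49]
  [42, 18, 25, 3] -> [42, 25, 18, 3] -> [-42, -25, -18, -3]
  probe: [-24, -12, 20, 0, 49] -> [49, 20, 0, -12, -24] -> [-49, -20, 0, 12, 24]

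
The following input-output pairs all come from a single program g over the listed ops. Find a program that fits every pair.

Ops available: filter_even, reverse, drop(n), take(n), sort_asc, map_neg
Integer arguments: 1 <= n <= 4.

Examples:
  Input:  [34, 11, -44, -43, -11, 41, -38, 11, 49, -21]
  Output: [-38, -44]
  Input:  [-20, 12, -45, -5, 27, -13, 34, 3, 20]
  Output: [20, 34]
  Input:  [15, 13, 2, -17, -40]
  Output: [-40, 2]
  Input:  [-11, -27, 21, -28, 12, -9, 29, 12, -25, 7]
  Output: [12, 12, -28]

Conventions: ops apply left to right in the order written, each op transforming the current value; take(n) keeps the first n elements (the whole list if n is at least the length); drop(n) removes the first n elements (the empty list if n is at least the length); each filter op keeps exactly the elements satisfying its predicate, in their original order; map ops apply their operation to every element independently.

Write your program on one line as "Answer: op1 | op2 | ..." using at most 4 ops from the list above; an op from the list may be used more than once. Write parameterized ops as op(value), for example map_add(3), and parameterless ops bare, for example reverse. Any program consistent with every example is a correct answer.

drop(2) | reverse | filter_even

Check, running the answer program on each example:
  [34, 11, -44, -43, -11, 41, -38, 11, 49, -21] -> [-44, -43, -11, 41, -38, 11, 49, -21] -> [-21, 49, 11, -38, 41, -11, -43, -44] -> [-38, -44]
  [-20, 12, -45, -5, 27, -13, 34, 3, 20] -> [-45, -5, 27, -13, 34, 3, 20] -> [20, 3, 34, -13, 27, -5, -45] -> [20, 34]
  [15, 13, 2, -17, -40] -> [2, -17, -40] -> [-40, -17, 2] -> [-40, 2]
  [-11, -27, 21, -28, 12, -9, 29, 12, -25, 7] -> [21, -28, 12, -9, 29, 12, -25, 7] -> [7, -25, 12, 29, -9, 12, -28, 21] -> [12, 12, -28]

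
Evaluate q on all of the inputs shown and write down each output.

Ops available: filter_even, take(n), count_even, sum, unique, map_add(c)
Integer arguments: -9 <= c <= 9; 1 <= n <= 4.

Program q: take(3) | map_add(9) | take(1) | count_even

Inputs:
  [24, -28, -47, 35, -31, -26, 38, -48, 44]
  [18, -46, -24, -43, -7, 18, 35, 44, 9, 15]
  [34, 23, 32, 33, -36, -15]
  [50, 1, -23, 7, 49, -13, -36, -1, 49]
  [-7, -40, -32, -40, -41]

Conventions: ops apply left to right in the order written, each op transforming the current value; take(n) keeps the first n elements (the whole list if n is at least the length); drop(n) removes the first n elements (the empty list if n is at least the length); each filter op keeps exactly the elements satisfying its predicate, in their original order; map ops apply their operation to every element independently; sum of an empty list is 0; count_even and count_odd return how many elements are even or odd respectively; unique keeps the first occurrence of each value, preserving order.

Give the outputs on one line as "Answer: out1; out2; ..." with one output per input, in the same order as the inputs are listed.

0; 0; 0; 0; 1

Execution, op by op:
  [24, -28, -47, 35, -31, -26, 38, -48, 44] -> [24, -28, -47] -> [33, -19, -38] -> [33] -> 0
  [18, -46, -24, -43, -7, 18, 35, 44, 9, 15] -> [18, -46, -24] -> [27, -37, -15] -> [27] -> 0
  [34, 23, 32, 33, -36, -15] -> [34, 23, 32] -> [43, 32, 41] -> [43] -> 0
  [50, 1, -23, 7, 49, -13, -36, -1, 49] -> [50, 1, -23] -> [59, 10, -14] -> [59] -> 0
  [-7, -40, -32, -40, -41] -> [-7, -40, -32] -> [2, -31, -23] -> [2] -> 1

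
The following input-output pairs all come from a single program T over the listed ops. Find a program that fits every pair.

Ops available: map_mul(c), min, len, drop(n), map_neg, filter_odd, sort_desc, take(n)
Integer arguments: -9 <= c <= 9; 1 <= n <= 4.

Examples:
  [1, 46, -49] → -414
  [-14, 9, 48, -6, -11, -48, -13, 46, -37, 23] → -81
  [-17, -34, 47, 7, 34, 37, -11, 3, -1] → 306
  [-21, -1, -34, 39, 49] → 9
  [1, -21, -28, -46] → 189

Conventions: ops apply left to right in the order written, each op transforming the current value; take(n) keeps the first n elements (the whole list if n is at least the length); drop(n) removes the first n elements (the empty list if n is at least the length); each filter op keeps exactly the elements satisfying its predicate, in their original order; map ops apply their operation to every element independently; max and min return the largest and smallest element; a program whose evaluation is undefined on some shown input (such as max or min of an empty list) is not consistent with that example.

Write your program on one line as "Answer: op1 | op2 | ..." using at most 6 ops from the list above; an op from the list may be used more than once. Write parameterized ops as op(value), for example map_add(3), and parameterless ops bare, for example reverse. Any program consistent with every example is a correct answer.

take(2) | map_mul(9) | map_neg | drop(1) | min

Check, running the answer program on each example:
  [1, 46, -49] -> [1, 46] -> [9, 414] -> [-9, -414] -> [-414] -> -414
  [-14, 9, 48, -6, -11, -48, -13, 46, -37, 23] -> [-14, 9] -> [-126, 81] -> [126, -81] -> [-81] -> -81
  [-17, -34, 47, 7, 34, 37, -11, 3, -1] -> [-17, -34] -> [-153, -306] -> [153, 306] -> [306] -> 306
  [-21, -1, -34, 39, 49] -> [-21, -1] -> [-189, -9] -> [189, 9] -> [9] -> 9
  [1, -21, -28, -46] -> [1, -21] -> [9, -189] -> [-9, 189] -> [189] -> 189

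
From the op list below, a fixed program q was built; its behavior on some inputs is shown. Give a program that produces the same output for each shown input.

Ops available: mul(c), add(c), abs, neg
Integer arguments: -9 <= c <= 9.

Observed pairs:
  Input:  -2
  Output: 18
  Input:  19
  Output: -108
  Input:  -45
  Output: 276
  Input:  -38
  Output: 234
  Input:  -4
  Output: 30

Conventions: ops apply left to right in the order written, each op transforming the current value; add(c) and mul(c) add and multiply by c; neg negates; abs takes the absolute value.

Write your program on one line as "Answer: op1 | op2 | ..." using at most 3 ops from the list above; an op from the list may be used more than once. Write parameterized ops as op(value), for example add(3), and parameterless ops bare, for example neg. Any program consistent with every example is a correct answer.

neg | mul(6) | add(6)

Check, running the answer program on each example:
  -2 -> 2 -> 12 -> 18
  19 -> -19 -> -114 -> -108
  -45 -> 45 -> 270 -> 276
  -38 -> 38 -> 228 -> 234
  -4 -> 4 -> 24 -> 30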